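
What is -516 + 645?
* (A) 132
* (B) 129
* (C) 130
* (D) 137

-516 + 645 = 129
B) 129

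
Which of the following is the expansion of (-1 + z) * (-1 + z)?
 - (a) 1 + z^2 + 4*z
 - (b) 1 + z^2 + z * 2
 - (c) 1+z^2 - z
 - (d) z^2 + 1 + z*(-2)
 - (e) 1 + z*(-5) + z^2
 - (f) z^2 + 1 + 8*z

Expanding (-1 + z) * (-1 + z):
= z^2 + 1 + z*(-2)
d) z^2 + 1 + z*(-2)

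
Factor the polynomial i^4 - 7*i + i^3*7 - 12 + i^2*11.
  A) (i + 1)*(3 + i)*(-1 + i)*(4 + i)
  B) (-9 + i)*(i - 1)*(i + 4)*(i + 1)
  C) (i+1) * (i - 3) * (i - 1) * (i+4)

We need to factor i^4 - 7*i + i^3*7 - 12 + i^2*11.
The factored form is (i + 1)*(3 + i)*(-1 + i)*(4 + i).
A) (i + 1)*(3 + i)*(-1 + i)*(4 + i)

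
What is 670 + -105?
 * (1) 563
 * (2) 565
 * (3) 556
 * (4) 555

670 + -105 = 565
2) 565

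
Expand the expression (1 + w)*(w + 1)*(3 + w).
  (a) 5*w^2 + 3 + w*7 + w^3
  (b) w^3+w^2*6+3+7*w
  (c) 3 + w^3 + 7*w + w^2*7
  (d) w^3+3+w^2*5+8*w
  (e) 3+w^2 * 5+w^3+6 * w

Expanding (1 + w)*(w + 1)*(3 + w):
= 5*w^2 + 3 + w*7 + w^3
a) 5*w^2 + 3 + w*7 + w^3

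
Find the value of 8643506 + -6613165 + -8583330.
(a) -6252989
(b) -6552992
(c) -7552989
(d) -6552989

First: 8643506 + -6613165 = 2030341
Then: 2030341 + -8583330 = -6552989
d) -6552989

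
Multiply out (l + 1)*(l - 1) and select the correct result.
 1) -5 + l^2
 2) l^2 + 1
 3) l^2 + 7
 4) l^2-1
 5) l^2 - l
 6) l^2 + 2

Expanding (l + 1)*(l - 1):
= l^2-1
4) l^2-1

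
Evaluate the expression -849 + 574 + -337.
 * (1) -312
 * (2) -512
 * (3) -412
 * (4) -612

First: -849 + 574 = -275
Then: -275 + -337 = -612
4) -612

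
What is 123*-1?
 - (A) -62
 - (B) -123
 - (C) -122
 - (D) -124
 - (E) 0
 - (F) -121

123 * -1 = -123
B) -123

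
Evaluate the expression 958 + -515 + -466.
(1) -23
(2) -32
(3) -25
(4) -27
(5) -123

First: 958 + -515 = 443
Then: 443 + -466 = -23
1) -23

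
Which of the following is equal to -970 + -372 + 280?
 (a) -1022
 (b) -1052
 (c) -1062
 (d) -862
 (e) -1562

First: -970 + -372 = -1342
Then: -1342 + 280 = -1062
c) -1062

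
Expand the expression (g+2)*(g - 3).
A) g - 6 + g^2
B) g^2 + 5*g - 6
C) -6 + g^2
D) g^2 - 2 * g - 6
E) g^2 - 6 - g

Expanding (g+2)*(g - 3):
= g^2 - 6 - g
E) g^2 - 6 - g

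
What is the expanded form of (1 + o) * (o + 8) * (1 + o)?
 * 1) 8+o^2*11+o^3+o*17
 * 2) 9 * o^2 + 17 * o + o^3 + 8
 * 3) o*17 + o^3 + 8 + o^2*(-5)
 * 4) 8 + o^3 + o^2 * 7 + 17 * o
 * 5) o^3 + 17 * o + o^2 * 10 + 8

Expanding (1 + o) * (o + 8) * (1 + o):
= o^3 + 17 * o + o^2 * 10 + 8
5) o^3 + 17 * o + o^2 * 10 + 8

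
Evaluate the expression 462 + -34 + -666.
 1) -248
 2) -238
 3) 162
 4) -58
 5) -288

First: 462 + -34 = 428
Then: 428 + -666 = -238
2) -238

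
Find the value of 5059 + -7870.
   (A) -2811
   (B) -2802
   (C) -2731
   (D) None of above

5059 + -7870 = -2811
A) -2811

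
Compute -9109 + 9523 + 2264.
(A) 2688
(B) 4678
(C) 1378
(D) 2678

First: -9109 + 9523 = 414
Then: 414 + 2264 = 2678
D) 2678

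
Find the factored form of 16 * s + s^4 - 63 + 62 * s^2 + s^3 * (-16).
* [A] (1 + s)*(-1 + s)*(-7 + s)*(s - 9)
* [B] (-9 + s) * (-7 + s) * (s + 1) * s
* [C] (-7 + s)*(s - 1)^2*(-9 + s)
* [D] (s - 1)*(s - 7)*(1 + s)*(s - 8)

We need to factor 16 * s + s^4 - 63 + 62 * s^2 + s^3 * (-16).
The factored form is (1 + s)*(-1 + s)*(-7 + s)*(s - 9).
A) (1 + s)*(-1 + s)*(-7 + s)*(s - 9)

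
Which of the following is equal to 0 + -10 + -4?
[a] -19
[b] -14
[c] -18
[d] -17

First: 0 + -10 = -10
Then: -10 + -4 = -14
b) -14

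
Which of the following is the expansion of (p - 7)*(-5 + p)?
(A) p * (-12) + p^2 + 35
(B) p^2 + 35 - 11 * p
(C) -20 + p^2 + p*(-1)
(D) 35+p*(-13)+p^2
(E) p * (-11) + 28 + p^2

Expanding (p - 7)*(-5 + p):
= p * (-12) + p^2 + 35
A) p * (-12) + p^2 + 35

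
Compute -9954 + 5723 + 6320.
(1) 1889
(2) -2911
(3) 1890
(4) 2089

First: -9954 + 5723 = -4231
Then: -4231 + 6320 = 2089
4) 2089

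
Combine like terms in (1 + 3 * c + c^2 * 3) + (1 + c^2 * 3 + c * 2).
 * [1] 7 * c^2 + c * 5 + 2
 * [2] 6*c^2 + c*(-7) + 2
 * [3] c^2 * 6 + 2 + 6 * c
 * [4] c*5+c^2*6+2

Adding the polynomials and combining like terms:
(1 + 3*c + c^2*3) + (1 + c^2*3 + c*2)
= c*5+c^2*6+2
4) c*5+c^2*6+2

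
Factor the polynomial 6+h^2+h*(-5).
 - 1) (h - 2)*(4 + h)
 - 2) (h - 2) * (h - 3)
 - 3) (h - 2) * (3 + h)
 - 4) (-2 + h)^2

We need to factor 6+h^2+h*(-5).
The factored form is (h - 2) * (h - 3).
2) (h - 2) * (h - 3)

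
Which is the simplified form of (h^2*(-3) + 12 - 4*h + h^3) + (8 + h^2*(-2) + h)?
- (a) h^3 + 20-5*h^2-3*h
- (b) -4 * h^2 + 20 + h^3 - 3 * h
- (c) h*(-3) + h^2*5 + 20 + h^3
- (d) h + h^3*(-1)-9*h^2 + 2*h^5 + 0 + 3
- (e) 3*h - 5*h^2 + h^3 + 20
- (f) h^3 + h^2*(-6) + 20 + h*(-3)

Adding the polynomials and combining like terms:
(h^2*(-3) + 12 - 4*h + h^3) + (8 + h^2*(-2) + h)
= h^3 + 20-5*h^2-3*h
a) h^3 + 20-5*h^2-3*h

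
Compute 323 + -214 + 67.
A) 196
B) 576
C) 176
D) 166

First: 323 + -214 = 109
Then: 109 + 67 = 176
C) 176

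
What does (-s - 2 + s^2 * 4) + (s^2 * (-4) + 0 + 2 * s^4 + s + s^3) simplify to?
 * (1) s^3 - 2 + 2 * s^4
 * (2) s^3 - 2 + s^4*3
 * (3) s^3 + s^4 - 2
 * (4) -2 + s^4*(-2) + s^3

Adding the polynomials and combining like terms:
(-s - 2 + s^2*4) + (s^2*(-4) + 0 + 2*s^4 + s + s^3)
= s^3 - 2 + 2 * s^4
1) s^3 - 2 + 2 * s^4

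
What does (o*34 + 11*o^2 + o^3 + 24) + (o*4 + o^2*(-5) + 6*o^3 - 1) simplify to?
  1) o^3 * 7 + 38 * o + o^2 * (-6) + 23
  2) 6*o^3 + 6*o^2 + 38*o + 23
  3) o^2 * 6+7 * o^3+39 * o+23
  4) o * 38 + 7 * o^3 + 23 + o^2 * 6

Adding the polynomials and combining like terms:
(o*34 + 11*o^2 + o^3 + 24) + (o*4 + o^2*(-5) + 6*o^3 - 1)
= o * 38 + 7 * o^3 + 23 + o^2 * 6
4) o * 38 + 7 * o^3 + 23 + o^2 * 6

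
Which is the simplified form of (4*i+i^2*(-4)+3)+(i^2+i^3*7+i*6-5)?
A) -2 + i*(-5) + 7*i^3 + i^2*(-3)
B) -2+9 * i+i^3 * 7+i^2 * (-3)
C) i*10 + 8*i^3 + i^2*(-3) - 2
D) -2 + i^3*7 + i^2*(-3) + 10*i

Adding the polynomials and combining like terms:
(4*i + i^2*(-4) + 3) + (i^2 + i^3*7 + i*6 - 5)
= -2 + i^3*7 + i^2*(-3) + 10*i
D) -2 + i^3*7 + i^2*(-3) + 10*i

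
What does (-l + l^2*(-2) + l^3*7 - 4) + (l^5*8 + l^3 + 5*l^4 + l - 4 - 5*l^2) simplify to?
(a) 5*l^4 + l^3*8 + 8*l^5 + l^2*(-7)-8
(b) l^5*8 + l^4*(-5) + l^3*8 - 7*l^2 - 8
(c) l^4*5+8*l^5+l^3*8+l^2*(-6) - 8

Adding the polynomials and combining like terms:
(-l + l^2*(-2) + l^3*7 - 4) + (l^5*8 + l^3 + 5*l^4 + l - 4 - 5*l^2)
= 5*l^4 + l^3*8 + 8*l^5 + l^2*(-7)-8
a) 5*l^4 + l^3*8 + 8*l^5 + l^2*(-7)-8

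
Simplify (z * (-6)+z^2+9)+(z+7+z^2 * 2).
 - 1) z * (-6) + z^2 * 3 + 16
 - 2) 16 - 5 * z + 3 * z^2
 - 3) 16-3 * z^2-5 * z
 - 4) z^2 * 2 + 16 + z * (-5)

Adding the polynomials and combining like terms:
(z*(-6) + z^2 + 9) + (z + 7 + z^2*2)
= 16 - 5 * z + 3 * z^2
2) 16 - 5 * z + 3 * z^2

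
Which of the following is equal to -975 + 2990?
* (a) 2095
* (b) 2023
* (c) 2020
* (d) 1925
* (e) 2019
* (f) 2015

-975 + 2990 = 2015
f) 2015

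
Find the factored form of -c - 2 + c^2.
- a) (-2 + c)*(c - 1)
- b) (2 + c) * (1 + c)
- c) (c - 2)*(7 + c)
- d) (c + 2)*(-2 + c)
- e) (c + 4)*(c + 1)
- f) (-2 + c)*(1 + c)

We need to factor -c - 2 + c^2.
The factored form is (-2 + c)*(1 + c).
f) (-2 + c)*(1 + c)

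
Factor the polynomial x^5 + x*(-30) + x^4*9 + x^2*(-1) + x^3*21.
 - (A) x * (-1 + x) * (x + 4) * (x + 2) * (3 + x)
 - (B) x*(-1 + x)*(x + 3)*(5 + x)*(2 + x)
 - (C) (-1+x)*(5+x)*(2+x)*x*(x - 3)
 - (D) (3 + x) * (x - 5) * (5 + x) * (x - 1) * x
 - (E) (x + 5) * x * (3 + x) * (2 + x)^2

We need to factor x^5 + x*(-30) + x^4*9 + x^2*(-1) + x^3*21.
The factored form is x*(-1 + x)*(x + 3)*(5 + x)*(2 + x).
B) x*(-1 + x)*(x + 3)*(5 + x)*(2 + x)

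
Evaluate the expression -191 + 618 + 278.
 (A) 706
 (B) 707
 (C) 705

First: -191 + 618 = 427
Then: 427 + 278 = 705
C) 705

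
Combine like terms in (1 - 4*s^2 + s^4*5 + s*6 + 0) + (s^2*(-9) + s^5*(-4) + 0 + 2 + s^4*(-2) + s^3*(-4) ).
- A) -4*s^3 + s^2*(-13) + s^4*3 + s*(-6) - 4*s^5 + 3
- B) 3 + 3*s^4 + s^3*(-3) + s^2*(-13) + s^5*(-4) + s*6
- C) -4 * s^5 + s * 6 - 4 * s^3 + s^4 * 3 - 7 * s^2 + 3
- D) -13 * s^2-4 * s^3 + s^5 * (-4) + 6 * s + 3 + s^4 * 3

Adding the polynomials and combining like terms:
(1 - 4*s^2 + s^4*5 + s*6 + 0) + (s^2*(-9) + s^5*(-4) + 0 + 2 + s^4*(-2) + s^3*(-4))
= -13 * s^2-4 * s^3 + s^5 * (-4) + 6 * s + 3 + s^4 * 3
D) -13 * s^2-4 * s^3 + s^5 * (-4) + 6 * s + 3 + s^4 * 3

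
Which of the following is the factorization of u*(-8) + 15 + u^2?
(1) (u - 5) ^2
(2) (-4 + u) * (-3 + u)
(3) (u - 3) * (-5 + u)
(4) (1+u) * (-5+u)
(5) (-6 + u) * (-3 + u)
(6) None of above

We need to factor u*(-8) + 15 + u^2.
The factored form is (u - 3) * (-5 + u).
3) (u - 3) * (-5 + u)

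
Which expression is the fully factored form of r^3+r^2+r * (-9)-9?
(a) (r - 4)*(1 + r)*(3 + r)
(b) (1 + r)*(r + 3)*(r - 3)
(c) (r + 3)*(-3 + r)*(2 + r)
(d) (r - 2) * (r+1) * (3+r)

We need to factor r^3+r^2+r * (-9)-9.
The factored form is (1 + r)*(r + 3)*(r - 3).
b) (1 + r)*(r + 3)*(r - 3)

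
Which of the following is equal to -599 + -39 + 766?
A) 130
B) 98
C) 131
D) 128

First: -599 + -39 = -638
Then: -638 + 766 = 128
D) 128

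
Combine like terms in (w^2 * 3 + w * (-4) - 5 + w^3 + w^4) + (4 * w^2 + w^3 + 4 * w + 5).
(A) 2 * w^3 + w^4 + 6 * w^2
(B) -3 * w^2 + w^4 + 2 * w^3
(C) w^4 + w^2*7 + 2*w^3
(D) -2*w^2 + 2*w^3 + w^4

Adding the polynomials and combining like terms:
(w^2*3 + w*(-4) - 5 + w^3 + w^4) + (4*w^2 + w^3 + 4*w + 5)
= w^4 + w^2*7 + 2*w^3
C) w^4 + w^2*7 + 2*w^3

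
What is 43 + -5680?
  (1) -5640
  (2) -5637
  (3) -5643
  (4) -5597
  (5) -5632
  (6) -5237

43 + -5680 = -5637
2) -5637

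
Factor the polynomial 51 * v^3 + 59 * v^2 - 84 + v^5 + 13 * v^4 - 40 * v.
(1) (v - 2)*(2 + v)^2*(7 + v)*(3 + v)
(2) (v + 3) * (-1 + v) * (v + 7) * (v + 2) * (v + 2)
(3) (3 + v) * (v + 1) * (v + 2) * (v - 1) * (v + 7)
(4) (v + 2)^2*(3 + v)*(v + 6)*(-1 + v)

We need to factor 51 * v^3 + 59 * v^2 - 84 + v^5 + 13 * v^4 - 40 * v.
The factored form is (v + 3) * (-1 + v) * (v + 7) * (v + 2) * (v + 2).
2) (v + 3) * (-1 + v) * (v + 7) * (v + 2) * (v + 2)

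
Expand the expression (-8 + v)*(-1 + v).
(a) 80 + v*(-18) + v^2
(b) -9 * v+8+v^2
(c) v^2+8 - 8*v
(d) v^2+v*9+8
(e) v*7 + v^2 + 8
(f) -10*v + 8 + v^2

Expanding (-8 + v)*(-1 + v):
= -9 * v+8+v^2
b) -9 * v+8+v^2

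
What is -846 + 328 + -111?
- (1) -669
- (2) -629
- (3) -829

First: -846 + 328 = -518
Then: -518 + -111 = -629
2) -629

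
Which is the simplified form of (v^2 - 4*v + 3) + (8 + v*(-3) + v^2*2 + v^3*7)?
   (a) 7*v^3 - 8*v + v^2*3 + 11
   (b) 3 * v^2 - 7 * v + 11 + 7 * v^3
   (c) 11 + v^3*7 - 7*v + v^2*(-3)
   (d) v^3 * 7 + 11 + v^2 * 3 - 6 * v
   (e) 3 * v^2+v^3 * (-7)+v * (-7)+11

Adding the polynomials and combining like terms:
(v^2 - 4*v + 3) + (8 + v*(-3) + v^2*2 + v^3*7)
= 3 * v^2 - 7 * v + 11 + 7 * v^3
b) 3 * v^2 - 7 * v + 11 + 7 * v^3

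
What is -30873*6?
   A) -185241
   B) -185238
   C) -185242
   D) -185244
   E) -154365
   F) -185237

-30873 * 6 = -185238
B) -185238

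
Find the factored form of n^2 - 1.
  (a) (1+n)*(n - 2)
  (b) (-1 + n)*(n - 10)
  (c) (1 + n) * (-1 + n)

We need to factor n^2 - 1.
The factored form is (1 + n) * (-1 + n).
c) (1 + n) * (-1 + n)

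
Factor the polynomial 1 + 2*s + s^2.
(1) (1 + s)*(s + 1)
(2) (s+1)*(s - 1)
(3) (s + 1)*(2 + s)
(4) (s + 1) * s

We need to factor 1 + 2*s + s^2.
The factored form is (1 + s)*(s + 1).
1) (1 + s)*(s + 1)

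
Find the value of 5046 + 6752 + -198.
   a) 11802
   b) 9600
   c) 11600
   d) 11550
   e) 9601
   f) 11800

First: 5046 + 6752 = 11798
Then: 11798 + -198 = 11600
c) 11600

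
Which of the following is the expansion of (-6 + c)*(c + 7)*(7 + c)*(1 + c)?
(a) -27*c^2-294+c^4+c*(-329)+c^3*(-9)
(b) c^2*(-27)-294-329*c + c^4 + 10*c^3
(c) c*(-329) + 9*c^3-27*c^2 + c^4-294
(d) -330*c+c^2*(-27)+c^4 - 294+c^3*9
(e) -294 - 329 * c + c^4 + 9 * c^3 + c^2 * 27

Expanding (-6 + c)*(c + 7)*(7 + c)*(1 + c):
= c*(-329) + 9*c^3-27*c^2 + c^4-294
c) c*(-329) + 9*c^3-27*c^2 + c^4-294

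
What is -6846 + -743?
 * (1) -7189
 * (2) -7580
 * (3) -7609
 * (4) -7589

-6846 + -743 = -7589
4) -7589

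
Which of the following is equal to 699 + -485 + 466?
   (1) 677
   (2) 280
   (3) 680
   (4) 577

First: 699 + -485 = 214
Then: 214 + 466 = 680
3) 680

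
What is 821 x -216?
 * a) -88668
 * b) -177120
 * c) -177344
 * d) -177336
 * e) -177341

821 * -216 = -177336
d) -177336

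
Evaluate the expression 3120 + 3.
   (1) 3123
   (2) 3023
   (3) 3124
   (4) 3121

3120 + 3 = 3123
1) 3123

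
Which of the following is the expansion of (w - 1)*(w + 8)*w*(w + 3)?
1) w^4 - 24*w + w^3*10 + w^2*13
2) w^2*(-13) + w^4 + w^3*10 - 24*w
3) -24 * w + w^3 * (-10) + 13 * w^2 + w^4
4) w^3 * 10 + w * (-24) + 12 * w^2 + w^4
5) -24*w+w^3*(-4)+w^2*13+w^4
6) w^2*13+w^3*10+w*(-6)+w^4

Expanding (w - 1)*(w + 8)*w*(w + 3):
= w^4 - 24*w + w^3*10 + w^2*13
1) w^4 - 24*w + w^3*10 + w^2*13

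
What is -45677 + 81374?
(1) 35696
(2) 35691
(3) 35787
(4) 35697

-45677 + 81374 = 35697
4) 35697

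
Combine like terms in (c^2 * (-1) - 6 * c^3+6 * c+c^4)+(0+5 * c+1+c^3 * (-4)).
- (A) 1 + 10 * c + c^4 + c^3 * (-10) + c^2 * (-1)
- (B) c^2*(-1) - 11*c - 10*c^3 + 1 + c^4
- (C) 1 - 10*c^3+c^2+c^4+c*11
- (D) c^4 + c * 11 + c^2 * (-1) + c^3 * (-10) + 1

Adding the polynomials and combining like terms:
(c^2*(-1) - 6*c^3 + 6*c + c^4) + (0 + 5*c + 1 + c^3*(-4))
= c^4 + c * 11 + c^2 * (-1) + c^3 * (-10) + 1
D) c^4 + c * 11 + c^2 * (-1) + c^3 * (-10) + 1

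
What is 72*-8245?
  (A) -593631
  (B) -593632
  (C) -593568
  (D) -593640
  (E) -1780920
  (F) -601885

72 * -8245 = -593640
D) -593640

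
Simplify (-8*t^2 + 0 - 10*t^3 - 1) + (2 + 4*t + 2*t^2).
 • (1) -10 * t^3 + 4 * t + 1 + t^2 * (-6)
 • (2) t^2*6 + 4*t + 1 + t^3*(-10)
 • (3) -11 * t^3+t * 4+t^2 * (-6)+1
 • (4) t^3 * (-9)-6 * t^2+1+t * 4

Adding the polynomials and combining like terms:
(-8*t^2 + 0 - 10*t^3 - 1) + (2 + 4*t + 2*t^2)
= -10 * t^3 + 4 * t + 1 + t^2 * (-6)
1) -10 * t^3 + 4 * t + 1 + t^2 * (-6)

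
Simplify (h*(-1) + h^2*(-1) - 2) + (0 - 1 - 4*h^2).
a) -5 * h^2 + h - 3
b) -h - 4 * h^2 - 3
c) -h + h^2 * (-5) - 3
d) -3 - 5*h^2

Adding the polynomials and combining like terms:
(h*(-1) + h^2*(-1) - 2) + (0 - 1 - 4*h^2)
= -h + h^2 * (-5) - 3
c) -h + h^2 * (-5) - 3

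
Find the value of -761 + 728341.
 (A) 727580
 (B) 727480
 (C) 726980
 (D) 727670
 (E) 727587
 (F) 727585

-761 + 728341 = 727580
A) 727580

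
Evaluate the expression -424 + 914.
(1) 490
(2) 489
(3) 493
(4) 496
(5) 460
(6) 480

-424 + 914 = 490
1) 490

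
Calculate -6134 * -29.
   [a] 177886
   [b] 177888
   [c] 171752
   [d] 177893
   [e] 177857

-6134 * -29 = 177886
a) 177886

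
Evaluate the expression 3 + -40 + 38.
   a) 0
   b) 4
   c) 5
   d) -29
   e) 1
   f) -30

First: 3 + -40 = -37
Then: -37 + 38 = 1
e) 1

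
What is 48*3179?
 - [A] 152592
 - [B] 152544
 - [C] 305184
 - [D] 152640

48 * 3179 = 152592
A) 152592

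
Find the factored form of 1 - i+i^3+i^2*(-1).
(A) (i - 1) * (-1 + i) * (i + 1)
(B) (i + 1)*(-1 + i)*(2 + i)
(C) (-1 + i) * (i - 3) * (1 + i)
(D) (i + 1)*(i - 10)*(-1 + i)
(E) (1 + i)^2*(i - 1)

We need to factor 1 - i+i^3+i^2*(-1).
The factored form is (i - 1) * (-1 + i) * (i + 1).
A) (i - 1) * (-1 + i) * (i + 1)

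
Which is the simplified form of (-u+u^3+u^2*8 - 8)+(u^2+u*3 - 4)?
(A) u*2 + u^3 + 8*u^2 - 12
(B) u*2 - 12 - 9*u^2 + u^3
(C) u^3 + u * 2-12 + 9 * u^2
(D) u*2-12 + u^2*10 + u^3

Adding the polynomials and combining like terms:
(-u + u^3 + u^2*8 - 8) + (u^2 + u*3 - 4)
= u^3 + u * 2-12 + 9 * u^2
C) u^3 + u * 2-12 + 9 * u^2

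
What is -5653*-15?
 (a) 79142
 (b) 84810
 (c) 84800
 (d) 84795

-5653 * -15 = 84795
d) 84795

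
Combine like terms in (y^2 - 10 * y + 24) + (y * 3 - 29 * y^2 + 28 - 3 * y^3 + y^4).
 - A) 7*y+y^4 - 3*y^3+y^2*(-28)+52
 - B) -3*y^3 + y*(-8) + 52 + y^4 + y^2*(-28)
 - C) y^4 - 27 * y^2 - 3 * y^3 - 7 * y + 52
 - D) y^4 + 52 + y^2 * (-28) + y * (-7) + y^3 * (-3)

Adding the polynomials and combining like terms:
(y^2 - 10*y + 24) + (y*3 - 29*y^2 + 28 - 3*y^3 + y^4)
= y^4 + 52 + y^2 * (-28) + y * (-7) + y^3 * (-3)
D) y^4 + 52 + y^2 * (-28) + y * (-7) + y^3 * (-3)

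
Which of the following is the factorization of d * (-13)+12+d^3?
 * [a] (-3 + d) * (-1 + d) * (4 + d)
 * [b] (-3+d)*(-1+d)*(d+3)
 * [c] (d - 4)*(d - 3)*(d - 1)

We need to factor d * (-13)+12+d^3.
The factored form is (-3 + d) * (-1 + d) * (4 + d).
a) (-3 + d) * (-1 + d) * (4 + d)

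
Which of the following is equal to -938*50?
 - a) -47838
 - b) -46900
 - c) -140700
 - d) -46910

-938 * 50 = -46900
b) -46900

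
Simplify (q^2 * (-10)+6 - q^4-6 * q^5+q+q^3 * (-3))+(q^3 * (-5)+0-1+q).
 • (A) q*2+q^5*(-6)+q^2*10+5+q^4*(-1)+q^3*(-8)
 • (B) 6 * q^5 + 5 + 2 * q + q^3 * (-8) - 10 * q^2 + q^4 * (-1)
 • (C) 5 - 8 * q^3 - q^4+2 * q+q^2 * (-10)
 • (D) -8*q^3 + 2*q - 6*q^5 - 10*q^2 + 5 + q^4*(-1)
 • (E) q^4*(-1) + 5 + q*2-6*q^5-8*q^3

Adding the polynomials and combining like terms:
(q^2*(-10) + 6 - q^4 - 6*q^5 + q + q^3*(-3)) + (q^3*(-5) + 0 - 1 + q)
= -8*q^3 + 2*q - 6*q^5 - 10*q^2 + 5 + q^4*(-1)
D) -8*q^3 + 2*q - 6*q^5 - 10*q^2 + 5 + q^4*(-1)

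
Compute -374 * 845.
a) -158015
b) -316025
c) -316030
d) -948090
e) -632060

-374 * 845 = -316030
c) -316030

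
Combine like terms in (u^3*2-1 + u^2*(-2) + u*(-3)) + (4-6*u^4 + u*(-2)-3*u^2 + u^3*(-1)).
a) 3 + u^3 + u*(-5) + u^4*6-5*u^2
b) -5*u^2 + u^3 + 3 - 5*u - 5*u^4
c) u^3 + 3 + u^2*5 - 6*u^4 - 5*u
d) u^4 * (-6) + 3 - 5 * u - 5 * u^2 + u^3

Adding the polynomials and combining like terms:
(u^3*2 - 1 + u^2*(-2) + u*(-3)) + (4 - 6*u^4 + u*(-2) - 3*u^2 + u^3*(-1))
= u^4 * (-6) + 3 - 5 * u - 5 * u^2 + u^3
d) u^4 * (-6) + 3 - 5 * u - 5 * u^2 + u^3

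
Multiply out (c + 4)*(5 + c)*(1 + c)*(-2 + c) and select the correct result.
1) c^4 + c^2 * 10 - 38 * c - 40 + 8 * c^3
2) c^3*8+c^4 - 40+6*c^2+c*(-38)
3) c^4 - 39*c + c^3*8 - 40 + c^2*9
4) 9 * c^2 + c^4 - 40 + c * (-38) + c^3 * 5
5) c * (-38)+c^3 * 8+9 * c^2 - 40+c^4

Expanding (c + 4)*(5 + c)*(1 + c)*(-2 + c):
= c * (-38)+c^3 * 8+9 * c^2 - 40+c^4
5) c * (-38)+c^3 * 8+9 * c^2 - 40+c^4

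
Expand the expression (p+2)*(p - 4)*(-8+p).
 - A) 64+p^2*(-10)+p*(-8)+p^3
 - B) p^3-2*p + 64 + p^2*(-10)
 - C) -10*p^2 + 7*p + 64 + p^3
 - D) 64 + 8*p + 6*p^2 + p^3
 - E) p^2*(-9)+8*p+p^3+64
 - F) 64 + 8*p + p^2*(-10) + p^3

Expanding (p+2)*(p - 4)*(-8+p):
= 64 + 8*p + p^2*(-10) + p^3
F) 64 + 8*p + p^2*(-10) + p^3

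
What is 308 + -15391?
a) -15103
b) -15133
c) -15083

308 + -15391 = -15083
c) -15083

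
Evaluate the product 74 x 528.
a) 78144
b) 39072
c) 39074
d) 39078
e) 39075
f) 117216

74 * 528 = 39072
b) 39072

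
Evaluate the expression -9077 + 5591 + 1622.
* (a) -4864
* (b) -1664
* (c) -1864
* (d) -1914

First: -9077 + 5591 = -3486
Then: -3486 + 1622 = -1864
c) -1864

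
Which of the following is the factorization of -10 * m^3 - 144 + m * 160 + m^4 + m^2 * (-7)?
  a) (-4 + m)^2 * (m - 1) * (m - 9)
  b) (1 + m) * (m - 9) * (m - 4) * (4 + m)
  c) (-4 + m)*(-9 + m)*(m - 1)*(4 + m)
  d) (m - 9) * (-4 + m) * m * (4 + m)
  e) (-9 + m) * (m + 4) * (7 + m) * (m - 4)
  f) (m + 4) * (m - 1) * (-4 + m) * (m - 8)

We need to factor -10 * m^3 - 144 + m * 160 + m^4 + m^2 * (-7).
The factored form is (-4 + m)*(-9 + m)*(m - 1)*(4 + m).
c) (-4 + m)*(-9 + m)*(m - 1)*(4 + m)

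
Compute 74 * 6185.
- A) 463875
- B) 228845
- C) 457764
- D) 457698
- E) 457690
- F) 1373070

74 * 6185 = 457690
E) 457690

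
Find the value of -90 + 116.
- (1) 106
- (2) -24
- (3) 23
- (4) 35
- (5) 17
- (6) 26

-90 + 116 = 26
6) 26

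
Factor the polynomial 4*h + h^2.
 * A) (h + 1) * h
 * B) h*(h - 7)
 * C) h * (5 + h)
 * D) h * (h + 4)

We need to factor 4*h + h^2.
The factored form is h * (h + 4).
D) h * (h + 4)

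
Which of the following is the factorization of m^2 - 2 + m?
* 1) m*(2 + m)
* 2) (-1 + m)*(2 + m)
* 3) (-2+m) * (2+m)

We need to factor m^2 - 2 + m.
The factored form is (-1 + m)*(2 + m).
2) (-1 + m)*(2 + m)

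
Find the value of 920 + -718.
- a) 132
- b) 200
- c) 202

920 + -718 = 202
c) 202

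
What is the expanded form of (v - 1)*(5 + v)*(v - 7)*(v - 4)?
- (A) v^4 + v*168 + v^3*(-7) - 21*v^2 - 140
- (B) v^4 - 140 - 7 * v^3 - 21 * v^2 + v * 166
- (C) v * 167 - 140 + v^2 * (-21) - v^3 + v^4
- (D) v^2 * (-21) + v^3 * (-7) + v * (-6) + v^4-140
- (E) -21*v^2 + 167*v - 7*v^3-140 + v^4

Expanding (v - 1)*(5 + v)*(v - 7)*(v - 4):
= -21*v^2 + 167*v - 7*v^3-140 + v^4
E) -21*v^2 + 167*v - 7*v^3-140 + v^4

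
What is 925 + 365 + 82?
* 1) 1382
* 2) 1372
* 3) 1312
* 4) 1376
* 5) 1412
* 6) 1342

First: 925 + 365 = 1290
Then: 1290 + 82 = 1372
2) 1372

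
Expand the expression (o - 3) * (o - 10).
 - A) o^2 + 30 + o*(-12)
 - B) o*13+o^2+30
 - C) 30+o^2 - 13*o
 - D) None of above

Expanding (o - 3) * (o - 10):
= 30+o^2 - 13*o
C) 30+o^2 - 13*o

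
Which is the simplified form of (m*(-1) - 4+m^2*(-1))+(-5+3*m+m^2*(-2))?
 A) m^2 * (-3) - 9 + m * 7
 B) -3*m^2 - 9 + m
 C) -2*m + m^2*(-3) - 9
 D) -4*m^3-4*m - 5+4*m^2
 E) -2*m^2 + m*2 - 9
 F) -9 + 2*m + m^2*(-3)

Adding the polynomials and combining like terms:
(m*(-1) - 4 + m^2*(-1)) + (-5 + 3*m + m^2*(-2))
= -9 + 2*m + m^2*(-3)
F) -9 + 2*m + m^2*(-3)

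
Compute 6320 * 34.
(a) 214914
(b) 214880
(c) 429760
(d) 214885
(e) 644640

6320 * 34 = 214880
b) 214880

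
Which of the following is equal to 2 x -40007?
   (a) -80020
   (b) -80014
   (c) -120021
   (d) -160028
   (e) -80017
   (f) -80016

2 * -40007 = -80014
b) -80014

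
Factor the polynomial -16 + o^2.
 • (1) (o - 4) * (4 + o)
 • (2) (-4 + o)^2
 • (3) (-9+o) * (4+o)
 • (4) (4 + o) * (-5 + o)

We need to factor -16 + o^2.
The factored form is (o - 4) * (4 + o).
1) (o - 4) * (4 + o)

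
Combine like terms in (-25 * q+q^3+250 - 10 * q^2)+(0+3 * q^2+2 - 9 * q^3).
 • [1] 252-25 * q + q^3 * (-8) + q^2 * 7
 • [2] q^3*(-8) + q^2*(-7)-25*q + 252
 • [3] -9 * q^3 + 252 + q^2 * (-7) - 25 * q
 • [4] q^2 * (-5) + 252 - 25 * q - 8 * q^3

Adding the polynomials and combining like terms:
(-25*q + q^3 + 250 - 10*q^2) + (0 + 3*q^2 + 2 - 9*q^3)
= q^3*(-8) + q^2*(-7)-25*q + 252
2) q^3*(-8) + q^2*(-7)-25*q + 252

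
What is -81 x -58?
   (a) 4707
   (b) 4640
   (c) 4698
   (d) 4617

-81 * -58 = 4698
c) 4698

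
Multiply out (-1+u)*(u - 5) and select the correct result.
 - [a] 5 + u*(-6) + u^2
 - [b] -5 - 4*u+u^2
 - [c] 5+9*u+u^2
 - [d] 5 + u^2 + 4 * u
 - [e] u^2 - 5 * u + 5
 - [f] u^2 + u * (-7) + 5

Expanding (-1+u)*(u - 5):
= 5 + u*(-6) + u^2
a) 5 + u*(-6) + u^2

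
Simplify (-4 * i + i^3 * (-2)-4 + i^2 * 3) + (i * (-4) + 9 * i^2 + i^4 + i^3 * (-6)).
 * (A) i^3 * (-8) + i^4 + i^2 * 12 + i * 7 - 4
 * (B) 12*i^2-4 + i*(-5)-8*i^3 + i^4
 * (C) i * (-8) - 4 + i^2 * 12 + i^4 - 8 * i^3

Adding the polynomials and combining like terms:
(-4*i + i^3*(-2) - 4 + i^2*3) + (i*(-4) + 9*i^2 + i^4 + i^3*(-6))
= i * (-8) - 4 + i^2 * 12 + i^4 - 8 * i^3
C) i * (-8) - 4 + i^2 * 12 + i^4 - 8 * i^3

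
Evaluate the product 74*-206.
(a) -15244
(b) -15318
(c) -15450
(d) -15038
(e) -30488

74 * -206 = -15244
a) -15244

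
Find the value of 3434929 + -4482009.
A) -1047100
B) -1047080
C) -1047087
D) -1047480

3434929 + -4482009 = -1047080
B) -1047080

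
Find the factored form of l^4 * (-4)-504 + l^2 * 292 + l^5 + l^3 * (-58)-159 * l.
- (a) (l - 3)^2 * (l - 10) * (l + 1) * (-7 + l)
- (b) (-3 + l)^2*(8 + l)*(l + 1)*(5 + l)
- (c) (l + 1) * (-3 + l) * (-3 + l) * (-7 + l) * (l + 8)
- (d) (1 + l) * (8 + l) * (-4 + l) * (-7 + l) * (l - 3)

We need to factor l^4 * (-4)-504 + l^2 * 292 + l^5 + l^3 * (-58)-159 * l.
The factored form is (l + 1) * (-3 + l) * (-3 + l) * (-7 + l) * (l + 8).
c) (l + 1) * (-3 + l) * (-3 + l) * (-7 + l) * (l + 8)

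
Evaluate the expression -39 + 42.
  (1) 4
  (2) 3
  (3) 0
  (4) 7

-39 + 42 = 3
2) 3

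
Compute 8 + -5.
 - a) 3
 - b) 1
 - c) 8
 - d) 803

8 + -5 = 3
a) 3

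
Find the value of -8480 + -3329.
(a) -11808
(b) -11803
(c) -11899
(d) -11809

-8480 + -3329 = -11809
d) -11809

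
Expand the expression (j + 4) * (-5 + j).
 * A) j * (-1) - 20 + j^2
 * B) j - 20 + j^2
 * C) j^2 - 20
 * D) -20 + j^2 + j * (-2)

Expanding (j + 4) * (-5 + j):
= j * (-1) - 20 + j^2
A) j * (-1) - 20 + j^2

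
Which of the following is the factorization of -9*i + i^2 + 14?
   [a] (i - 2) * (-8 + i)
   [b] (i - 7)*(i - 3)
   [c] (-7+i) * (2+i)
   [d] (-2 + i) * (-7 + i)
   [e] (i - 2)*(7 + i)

We need to factor -9*i + i^2 + 14.
The factored form is (-2 + i) * (-7 + i).
d) (-2 + i) * (-7 + i)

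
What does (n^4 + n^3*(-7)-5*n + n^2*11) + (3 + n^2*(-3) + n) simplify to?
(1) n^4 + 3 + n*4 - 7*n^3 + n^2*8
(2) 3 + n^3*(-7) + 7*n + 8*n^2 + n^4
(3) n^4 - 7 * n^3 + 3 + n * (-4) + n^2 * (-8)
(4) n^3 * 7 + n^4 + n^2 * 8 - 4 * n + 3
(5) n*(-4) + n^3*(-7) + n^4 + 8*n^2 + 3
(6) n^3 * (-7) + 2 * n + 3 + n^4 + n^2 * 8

Adding the polynomials and combining like terms:
(n^4 + n^3*(-7) - 5*n + n^2*11) + (3 + n^2*(-3) + n)
= n*(-4) + n^3*(-7) + n^4 + 8*n^2 + 3
5) n*(-4) + n^3*(-7) + n^4 + 8*n^2 + 3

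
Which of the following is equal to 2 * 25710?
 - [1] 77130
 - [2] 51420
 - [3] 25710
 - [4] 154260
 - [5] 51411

2 * 25710 = 51420
2) 51420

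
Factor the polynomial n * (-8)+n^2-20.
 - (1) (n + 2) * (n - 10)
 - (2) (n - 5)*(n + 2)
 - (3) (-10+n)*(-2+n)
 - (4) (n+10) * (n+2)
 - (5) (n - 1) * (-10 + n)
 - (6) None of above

We need to factor n * (-8)+n^2-20.
The factored form is (n + 2) * (n - 10).
1) (n + 2) * (n - 10)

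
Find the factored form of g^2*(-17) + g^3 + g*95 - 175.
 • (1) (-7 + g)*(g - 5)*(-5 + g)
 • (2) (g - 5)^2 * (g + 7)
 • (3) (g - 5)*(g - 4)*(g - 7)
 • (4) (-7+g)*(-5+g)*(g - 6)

We need to factor g^2*(-17) + g^3 + g*95 - 175.
The factored form is (-7 + g)*(g - 5)*(-5 + g).
1) (-7 + g)*(g - 5)*(-5 + g)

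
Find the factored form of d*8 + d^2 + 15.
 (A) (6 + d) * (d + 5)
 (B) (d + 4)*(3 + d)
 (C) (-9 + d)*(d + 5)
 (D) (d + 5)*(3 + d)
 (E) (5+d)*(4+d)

We need to factor d*8 + d^2 + 15.
The factored form is (d + 5)*(3 + d).
D) (d + 5)*(3 + d)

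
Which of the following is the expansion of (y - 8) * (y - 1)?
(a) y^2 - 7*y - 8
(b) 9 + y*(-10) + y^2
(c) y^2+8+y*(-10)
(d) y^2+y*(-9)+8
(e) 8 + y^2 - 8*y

Expanding (y - 8) * (y - 1):
= y^2+y*(-9)+8
d) y^2+y*(-9)+8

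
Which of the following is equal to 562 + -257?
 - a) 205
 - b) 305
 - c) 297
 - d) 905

562 + -257 = 305
b) 305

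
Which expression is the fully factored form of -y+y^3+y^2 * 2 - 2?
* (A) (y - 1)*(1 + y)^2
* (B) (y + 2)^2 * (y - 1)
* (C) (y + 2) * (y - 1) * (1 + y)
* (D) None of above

We need to factor -y+y^3+y^2 * 2 - 2.
The factored form is (y + 2) * (y - 1) * (1 + y).
C) (y + 2) * (y - 1) * (1 + y)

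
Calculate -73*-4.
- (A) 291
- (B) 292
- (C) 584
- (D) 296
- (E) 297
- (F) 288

-73 * -4 = 292
B) 292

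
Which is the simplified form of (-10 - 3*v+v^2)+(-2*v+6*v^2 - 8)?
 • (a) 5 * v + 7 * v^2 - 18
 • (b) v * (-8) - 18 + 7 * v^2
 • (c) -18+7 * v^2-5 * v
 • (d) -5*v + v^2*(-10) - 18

Adding the polynomials and combining like terms:
(-10 - 3*v + v^2) + (-2*v + 6*v^2 - 8)
= -18+7 * v^2-5 * v
c) -18+7 * v^2-5 * v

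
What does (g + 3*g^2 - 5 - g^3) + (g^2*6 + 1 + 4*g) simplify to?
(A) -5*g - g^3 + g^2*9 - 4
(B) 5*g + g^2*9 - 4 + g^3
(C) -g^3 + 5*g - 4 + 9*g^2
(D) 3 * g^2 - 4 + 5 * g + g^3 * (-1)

Adding the polynomials and combining like terms:
(g + 3*g^2 - 5 - g^3) + (g^2*6 + 1 + 4*g)
= -g^3 + 5*g - 4 + 9*g^2
C) -g^3 + 5*g - 4 + 9*g^2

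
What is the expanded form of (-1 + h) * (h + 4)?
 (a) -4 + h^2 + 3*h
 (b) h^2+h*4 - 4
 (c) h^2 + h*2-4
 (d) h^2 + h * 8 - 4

Expanding (-1 + h) * (h + 4):
= -4 + h^2 + 3*h
a) -4 + h^2 + 3*h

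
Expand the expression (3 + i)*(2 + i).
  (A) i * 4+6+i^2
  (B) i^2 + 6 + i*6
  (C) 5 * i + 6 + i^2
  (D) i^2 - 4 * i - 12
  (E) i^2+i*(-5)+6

Expanding (3 + i)*(2 + i):
= 5 * i + 6 + i^2
C) 5 * i + 6 + i^2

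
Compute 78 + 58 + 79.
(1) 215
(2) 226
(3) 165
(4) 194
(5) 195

First: 78 + 58 = 136
Then: 136 + 79 = 215
1) 215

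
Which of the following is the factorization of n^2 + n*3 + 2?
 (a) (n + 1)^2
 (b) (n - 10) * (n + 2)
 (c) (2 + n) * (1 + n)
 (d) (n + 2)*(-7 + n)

We need to factor n^2 + n*3 + 2.
The factored form is (2 + n) * (1 + n).
c) (2 + n) * (1 + n)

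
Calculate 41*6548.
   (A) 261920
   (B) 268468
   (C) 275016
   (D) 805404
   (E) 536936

41 * 6548 = 268468
B) 268468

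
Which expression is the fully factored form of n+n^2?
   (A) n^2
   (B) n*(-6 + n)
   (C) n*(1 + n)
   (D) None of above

We need to factor n+n^2.
The factored form is n*(1 + n).
C) n*(1 + n)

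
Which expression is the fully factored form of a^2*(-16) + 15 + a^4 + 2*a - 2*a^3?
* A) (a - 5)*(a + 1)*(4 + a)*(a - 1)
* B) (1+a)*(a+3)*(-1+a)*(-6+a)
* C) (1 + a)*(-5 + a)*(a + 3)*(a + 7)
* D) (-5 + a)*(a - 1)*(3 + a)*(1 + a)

We need to factor a^2*(-16) + 15 + a^4 + 2*a - 2*a^3.
The factored form is (-5 + a)*(a - 1)*(3 + a)*(1 + a).
D) (-5 + a)*(a - 1)*(3 + a)*(1 + a)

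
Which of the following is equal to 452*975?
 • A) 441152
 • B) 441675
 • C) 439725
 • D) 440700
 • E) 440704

452 * 975 = 440700
D) 440700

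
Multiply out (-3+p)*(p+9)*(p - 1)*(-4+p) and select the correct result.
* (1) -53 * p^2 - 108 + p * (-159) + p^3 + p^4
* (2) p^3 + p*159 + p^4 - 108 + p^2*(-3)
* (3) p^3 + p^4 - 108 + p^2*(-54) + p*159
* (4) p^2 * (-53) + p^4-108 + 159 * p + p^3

Expanding (-3+p)*(p+9)*(p - 1)*(-4+p):
= p^2 * (-53) + p^4-108 + 159 * p + p^3
4) p^2 * (-53) + p^4-108 + 159 * p + p^3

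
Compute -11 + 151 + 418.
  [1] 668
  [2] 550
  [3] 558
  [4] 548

First: -11 + 151 = 140
Then: 140 + 418 = 558
3) 558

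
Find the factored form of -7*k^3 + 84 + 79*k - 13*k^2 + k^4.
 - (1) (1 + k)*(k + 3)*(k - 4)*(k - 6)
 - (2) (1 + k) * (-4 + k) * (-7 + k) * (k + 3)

We need to factor -7*k^3 + 84 + 79*k - 13*k^2 + k^4.
The factored form is (1 + k) * (-4 + k) * (-7 + k) * (k + 3).
2) (1 + k) * (-4 + k) * (-7 + k) * (k + 3)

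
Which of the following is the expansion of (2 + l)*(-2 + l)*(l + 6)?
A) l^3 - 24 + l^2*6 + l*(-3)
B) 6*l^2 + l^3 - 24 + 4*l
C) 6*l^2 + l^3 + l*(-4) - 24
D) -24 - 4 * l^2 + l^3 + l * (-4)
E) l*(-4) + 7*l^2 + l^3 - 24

Expanding (2 + l)*(-2 + l)*(l + 6):
= 6*l^2 + l^3 + l*(-4) - 24
C) 6*l^2 + l^3 + l*(-4) - 24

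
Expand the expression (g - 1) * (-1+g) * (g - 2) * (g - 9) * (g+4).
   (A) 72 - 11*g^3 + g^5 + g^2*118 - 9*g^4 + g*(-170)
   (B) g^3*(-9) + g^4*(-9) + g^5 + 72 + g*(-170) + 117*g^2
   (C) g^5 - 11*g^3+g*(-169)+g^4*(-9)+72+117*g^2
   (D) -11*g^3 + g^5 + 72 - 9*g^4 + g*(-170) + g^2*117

Expanding (g - 1) * (-1+g) * (g - 2) * (g - 9) * (g+4):
= -11*g^3 + g^5 + 72 - 9*g^4 + g*(-170) + g^2*117
D) -11*g^3 + g^5 + 72 - 9*g^4 + g*(-170) + g^2*117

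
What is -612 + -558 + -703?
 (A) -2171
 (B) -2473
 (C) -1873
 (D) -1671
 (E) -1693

First: -612 + -558 = -1170
Then: -1170 + -703 = -1873
C) -1873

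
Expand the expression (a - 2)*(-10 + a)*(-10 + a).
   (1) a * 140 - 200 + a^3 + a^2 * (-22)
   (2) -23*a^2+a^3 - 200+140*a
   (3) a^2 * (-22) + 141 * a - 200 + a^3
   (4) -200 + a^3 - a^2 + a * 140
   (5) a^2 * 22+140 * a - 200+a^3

Expanding (a - 2)*(-10 + a)*(-10 + a):
= a * 140 - 200 + a^3 + a^2 * (-22)
1) a * 140 - 200 + a^3 + a^2 * (-22)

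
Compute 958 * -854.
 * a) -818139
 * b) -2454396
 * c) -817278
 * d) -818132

958 * -854 = -818132
d) -818132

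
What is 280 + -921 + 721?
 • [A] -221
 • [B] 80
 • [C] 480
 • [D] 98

First: 280 + -921 = -641
Then: -641 + 721 = 80
B) 80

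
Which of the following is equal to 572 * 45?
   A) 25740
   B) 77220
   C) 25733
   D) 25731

572 * 45 = 25740
A) 25740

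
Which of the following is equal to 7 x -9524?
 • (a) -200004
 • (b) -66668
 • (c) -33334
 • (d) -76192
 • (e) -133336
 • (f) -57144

7 * -9524 = -66668
b) -66668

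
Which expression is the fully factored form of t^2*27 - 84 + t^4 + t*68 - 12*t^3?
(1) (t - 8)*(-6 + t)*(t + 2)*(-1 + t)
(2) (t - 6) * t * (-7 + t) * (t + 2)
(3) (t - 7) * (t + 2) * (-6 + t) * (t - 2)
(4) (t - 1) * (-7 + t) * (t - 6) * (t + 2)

We need to factor t^2*27 - 84 + t^4 + t*68 - 12*t^3.
The factored form is (t - 1) * (-7 + t) * (t - 6) * (t + 2).
4) (t - 1) * (-7 + t) * (t - 6) * (t + 2)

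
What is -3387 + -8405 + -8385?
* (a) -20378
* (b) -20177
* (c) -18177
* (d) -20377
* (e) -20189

First: -3387 + -8405 = -11792
Then: -11792 + -8385 = -20177
b) -20177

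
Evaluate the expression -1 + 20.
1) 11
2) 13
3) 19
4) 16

-1 + 20 = 19
3) 19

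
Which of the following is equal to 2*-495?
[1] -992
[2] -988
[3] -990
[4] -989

2 * -495 = -990
3) -990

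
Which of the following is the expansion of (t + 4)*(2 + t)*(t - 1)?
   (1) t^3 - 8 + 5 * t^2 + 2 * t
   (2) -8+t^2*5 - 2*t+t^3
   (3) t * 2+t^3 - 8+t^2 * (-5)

Expanding (t + 4)*(2 + t)*(t - 1):
= t^3 - 8 + 5 * t^2 + 2 * t
1) t^3 - 8 + 5 * t^2 + 2 * t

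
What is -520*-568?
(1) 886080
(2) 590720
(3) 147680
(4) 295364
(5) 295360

-520 * -568 = 295360
5) 295360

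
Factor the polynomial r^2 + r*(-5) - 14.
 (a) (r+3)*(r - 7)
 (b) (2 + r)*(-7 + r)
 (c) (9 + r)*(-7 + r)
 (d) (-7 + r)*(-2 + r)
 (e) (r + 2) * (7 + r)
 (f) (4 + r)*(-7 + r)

We need to factor r^2 + r*(-5) - 14.
The factored form is (2 + r)*(-7 + r).
b) (2 + r)*(-7 + r)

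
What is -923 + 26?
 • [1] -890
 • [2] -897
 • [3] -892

-923 + 26 = -897
2) -897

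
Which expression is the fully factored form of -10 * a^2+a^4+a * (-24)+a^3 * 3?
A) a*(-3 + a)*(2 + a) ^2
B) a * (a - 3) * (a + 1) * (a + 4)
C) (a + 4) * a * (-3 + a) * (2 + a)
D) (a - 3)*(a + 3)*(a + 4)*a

We need to factor -10 * a^2+a^4+a * (-24)+a^3 * 3.
The factored form is (a + 4) * a * (-3 + a) * (2 + a).
C) (a + 4) * a * (-3 + a) * (2 + a)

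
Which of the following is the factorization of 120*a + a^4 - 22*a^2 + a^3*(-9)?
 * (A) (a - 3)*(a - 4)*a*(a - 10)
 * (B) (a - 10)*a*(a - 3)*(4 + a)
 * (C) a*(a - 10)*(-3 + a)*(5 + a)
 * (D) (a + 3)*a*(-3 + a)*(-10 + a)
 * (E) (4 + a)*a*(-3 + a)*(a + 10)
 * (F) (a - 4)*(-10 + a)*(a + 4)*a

We need to factor 120*a + a^4 - 22*a^2 + a^3*(-9).
The factored form is (a - 10)*a*(a - 3)*(4 + a).
B) (a - 10)*a*(a - 3)*(4 + a)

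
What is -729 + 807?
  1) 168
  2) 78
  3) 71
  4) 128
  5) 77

-729 + 807 = 78
2) 78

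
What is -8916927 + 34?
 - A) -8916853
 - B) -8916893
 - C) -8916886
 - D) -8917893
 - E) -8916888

-8916927 + 34 = -8916893
B) -8916893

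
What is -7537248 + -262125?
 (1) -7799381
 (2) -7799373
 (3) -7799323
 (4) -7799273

-7537248 + -262125 = -7799373
2) -7799373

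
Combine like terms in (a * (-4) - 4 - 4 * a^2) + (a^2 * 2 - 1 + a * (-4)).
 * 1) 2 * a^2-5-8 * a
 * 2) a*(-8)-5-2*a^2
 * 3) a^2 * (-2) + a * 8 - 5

Adding the polynomials and combining like terms:
(a*(-4) - 4 - 4*a^2) + (a^2*2 - 1 + a*(-4))
= a*(-8)-5-2*a^2
2) a*(-8)-5-2*a^2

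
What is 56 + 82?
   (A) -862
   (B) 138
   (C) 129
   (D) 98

56 + 82 = 138
B) 138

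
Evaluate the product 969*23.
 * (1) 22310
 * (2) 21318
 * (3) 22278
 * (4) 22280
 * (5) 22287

969 * 23 = 22287
5) 22287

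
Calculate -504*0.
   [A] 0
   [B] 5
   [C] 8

-504 * 0 = 0
A) 0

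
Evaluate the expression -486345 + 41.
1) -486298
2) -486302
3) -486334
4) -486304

-486345 + 41 = -486304
4) -486304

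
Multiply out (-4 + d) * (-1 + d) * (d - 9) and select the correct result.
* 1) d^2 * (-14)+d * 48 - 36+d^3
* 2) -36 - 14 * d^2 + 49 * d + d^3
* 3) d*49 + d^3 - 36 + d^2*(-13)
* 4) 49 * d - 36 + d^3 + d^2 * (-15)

Expanding (-4 + d) * (-1 + d) * (d - 9):
= -36 - 14 * d^2 + 49 * d + d^3
2) -36 - 14 * d^2 + 49 * d + d^3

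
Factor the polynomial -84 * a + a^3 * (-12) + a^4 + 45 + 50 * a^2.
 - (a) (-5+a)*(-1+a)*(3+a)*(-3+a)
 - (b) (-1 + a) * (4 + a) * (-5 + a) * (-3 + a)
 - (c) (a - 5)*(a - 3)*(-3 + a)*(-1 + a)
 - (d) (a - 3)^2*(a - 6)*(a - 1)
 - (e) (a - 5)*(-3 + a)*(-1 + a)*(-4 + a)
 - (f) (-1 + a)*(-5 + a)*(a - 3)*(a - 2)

We need to factor -84 * a + a^3 * (-12) + a^4 + 45 + 50 * a^2.
The factored form is (a - 5)*(a - 3)*(-3 + a)*(-1 + a).
c) (a - 5)*(a - 3)*(-3 + a)*(-1 + a)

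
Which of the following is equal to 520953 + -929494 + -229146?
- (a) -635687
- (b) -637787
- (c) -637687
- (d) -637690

First: 520953 + -929494 = -408541
Then: -408541 + -229146 = -637687
c) -637687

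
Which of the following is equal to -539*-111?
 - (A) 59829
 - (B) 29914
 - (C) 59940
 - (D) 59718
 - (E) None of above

-539 * -111 = 59829
A) 59829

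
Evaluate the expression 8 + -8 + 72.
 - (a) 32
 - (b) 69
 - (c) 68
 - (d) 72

First: 8 + -8 = 0
Then: 0 + 72 = 72
d) 72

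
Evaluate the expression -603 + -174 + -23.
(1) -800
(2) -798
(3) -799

First: -603 + -174 = -777
Then: -777 + -23 = -800
1) -800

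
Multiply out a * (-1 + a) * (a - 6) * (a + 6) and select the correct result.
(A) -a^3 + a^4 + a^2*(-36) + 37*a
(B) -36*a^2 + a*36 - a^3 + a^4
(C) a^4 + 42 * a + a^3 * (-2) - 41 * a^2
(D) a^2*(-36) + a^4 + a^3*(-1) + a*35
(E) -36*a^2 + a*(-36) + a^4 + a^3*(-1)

Expanding a * (-1 + a) * (a - 6) * (a + 6):
= -36*a^2 + a*36 - a^3 + a^4
B) -36*a^2 + a*36 - a^3 + a^4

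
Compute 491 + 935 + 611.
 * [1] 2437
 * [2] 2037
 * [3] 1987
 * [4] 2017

First: 491 + 935 = 1426
Then: 1426 + 611 = 2037
2) 2037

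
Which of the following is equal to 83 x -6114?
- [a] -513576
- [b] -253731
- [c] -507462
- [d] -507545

83 * -6114 = -507462
c) -507462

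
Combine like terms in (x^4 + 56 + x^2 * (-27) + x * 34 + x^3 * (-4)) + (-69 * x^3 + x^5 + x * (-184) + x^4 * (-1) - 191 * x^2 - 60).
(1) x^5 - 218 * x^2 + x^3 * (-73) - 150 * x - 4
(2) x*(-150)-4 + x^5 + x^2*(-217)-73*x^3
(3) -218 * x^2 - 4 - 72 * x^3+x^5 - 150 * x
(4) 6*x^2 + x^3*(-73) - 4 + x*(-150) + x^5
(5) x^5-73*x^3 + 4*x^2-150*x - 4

Adding the polynomials and combining like terms:
(x^4 + 56 + x^2*(-27) + x*34 + x^3*(-4)) + (-69*x^3 + x^5 + x*(-184) + x^4*(-1) - 191*x^2 - 60)
= x^5 - 218 * x^2 + x^3 * (-73) - 150 * x - 4
1) x^5 - 218 * x^2 + x^3 * (-73) - 150 * x - 4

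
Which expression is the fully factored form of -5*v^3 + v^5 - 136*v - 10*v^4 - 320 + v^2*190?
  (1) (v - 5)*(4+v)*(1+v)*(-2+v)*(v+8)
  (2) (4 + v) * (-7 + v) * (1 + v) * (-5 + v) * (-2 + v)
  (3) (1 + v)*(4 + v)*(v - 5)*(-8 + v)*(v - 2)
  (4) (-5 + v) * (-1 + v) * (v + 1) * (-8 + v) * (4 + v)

We need to factor -5*v^3 + v^5 - 136*v - 10*v^4 - 320 + v^2*190.
The factored form is (1 + v)*(4 + v)*(v - 5)*(-8 + v)*(v - 2).
3) (1 + v)*(4 + v)*(v - 5)*(-8 + v)*(v - 2)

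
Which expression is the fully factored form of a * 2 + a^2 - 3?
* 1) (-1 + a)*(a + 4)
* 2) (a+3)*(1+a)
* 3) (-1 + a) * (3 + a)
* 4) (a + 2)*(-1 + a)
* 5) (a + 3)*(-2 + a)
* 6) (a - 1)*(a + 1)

We need to factor a * 2 + a^2 - 3.
The factored form is (-1 + a) * (3 + a).
3) (-1 + a) * (3 + a)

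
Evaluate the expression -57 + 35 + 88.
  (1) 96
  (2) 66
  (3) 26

First: -57 + 35 = -22
Then: -22 + 88 = 66
2) 66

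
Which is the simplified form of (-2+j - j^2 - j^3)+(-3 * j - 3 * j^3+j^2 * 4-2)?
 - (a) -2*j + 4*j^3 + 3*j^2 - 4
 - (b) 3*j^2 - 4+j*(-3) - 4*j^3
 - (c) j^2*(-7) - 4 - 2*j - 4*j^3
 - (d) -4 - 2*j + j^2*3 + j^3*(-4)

Adding the polynomials and combining like terms:
(-2 + j - j^2 - j^3) + (-3*j - 3*j^3 + j^2*4 - 2)
= -4 - 2*j + j^2*3 + j^3*(-4)
d) -4 - 2*j + j^2*3 + j^3*(-4)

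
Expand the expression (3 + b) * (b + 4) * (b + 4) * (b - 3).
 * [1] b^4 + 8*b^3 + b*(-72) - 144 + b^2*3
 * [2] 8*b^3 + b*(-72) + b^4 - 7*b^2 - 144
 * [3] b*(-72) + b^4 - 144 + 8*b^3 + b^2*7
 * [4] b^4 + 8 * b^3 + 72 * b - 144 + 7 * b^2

Expanding (3 + b) * (b + 4) * (b + 4) * (b - 3):
= b*(-72) + b^4 - 144 + 8*b^3 + b^2*7
3) b*(-72) + b^4 - 144 + 8*b^3 + b^2*7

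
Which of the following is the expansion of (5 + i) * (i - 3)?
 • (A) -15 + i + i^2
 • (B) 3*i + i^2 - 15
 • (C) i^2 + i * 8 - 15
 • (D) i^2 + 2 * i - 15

Expanding (5 + i) * (i - 3):
= i^2 + 2 * i - 15
D) i^2 + 2 * i - 15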